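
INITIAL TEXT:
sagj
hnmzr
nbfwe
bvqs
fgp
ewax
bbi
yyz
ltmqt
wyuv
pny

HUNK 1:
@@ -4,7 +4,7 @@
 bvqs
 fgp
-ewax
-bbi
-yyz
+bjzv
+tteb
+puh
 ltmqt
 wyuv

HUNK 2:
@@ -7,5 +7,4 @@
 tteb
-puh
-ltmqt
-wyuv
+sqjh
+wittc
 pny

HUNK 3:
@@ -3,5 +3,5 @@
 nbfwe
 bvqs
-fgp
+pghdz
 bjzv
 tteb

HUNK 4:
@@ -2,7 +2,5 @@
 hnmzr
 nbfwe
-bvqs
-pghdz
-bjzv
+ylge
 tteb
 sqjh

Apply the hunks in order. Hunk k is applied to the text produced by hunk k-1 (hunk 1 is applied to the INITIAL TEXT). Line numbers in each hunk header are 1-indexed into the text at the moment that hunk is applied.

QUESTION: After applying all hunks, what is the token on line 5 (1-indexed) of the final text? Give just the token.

Answer: tteb

Derivation:
Hunk 1: at line 4 remove [ewax,bbi,yyz] add [bjzv,tteb,puh] -> 11 lines: sagj hnmzr nbfwe bvqs fgp bjzv tteb puh ltmqt wyuv pny
Hunk 2: at line 7 remove [puh,ltmqt,wyuv] add [sqjh,wittc] -> 10 lines: sagj hnmzr nbfwe bvqs fgp bjzv tteb sqjh wittc pny
Hunk 3: at line 3 remove [fgp] add [pghdz] -> 10 lines: sagj hnmzr nbfwe bvqs pghdz bjzv tteb sqjh wittc pny
Hunk 4: at line 2 remove [bvqs,pghdz,bjzv] add [ylge] -> 8 lines: sagj hnmzr nbfwe ylge tteb sqjh wittc pny
Final line 5: tteb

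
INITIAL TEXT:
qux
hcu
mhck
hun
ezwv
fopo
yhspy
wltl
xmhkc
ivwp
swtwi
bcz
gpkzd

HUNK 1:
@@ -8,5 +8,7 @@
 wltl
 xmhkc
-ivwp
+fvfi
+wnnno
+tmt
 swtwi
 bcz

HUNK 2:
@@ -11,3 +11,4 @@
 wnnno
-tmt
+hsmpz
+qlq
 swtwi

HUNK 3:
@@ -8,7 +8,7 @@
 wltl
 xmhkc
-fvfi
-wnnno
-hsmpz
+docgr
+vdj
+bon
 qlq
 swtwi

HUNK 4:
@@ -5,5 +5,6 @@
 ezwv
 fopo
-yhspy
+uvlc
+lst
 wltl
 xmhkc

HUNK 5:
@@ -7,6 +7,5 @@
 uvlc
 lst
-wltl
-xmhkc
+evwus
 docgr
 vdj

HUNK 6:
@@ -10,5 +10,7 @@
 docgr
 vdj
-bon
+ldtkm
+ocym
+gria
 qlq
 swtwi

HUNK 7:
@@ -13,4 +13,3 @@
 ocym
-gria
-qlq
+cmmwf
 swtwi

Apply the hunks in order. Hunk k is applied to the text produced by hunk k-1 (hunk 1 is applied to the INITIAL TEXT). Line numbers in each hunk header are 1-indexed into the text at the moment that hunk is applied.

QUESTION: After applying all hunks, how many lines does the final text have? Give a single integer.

Hunk 1: at line 8 remove [ivwp] add [fvfi,wnnno,tmt] -> 15 lines: qux hcu mhck hun ezwv fopo yhspy wltl xmhkc fvfi wnnno tmt swtwi bcz gpkzd
Hunk 2: at line 11 remove [tmt] add [hsmpz,qlq] -> 16 lines: qux hcu mhck hun ezwv fopo yhspy wltl xmhkc fvfi wnnno hsmpz qlq swtwi bcz gpkzd
Hunk 3: at line 8 remove [fvfi,wnnno,hsmpz] add [docgr,vdj,bon] -> 16 lines: qux hcu mhck hun ezwv fopo yhspy wltl xmhkc docgr vdj bon qlq swtwi bcz gpkzd
Hunk 4: at line 5 remove [yhspy] add [uvlc,lst] -> 17 lines: qux hcu mhck hun ezwv fopo uvlc lst wltl xmhkc docgr vdj bon qlq swtwi bcz gpkzd
Hunk 5: at line 7 remove [wltl,xmhkc] add [evwus] -> 16 lines: qux hcu mhck hun ezwv fopo uvlc lst evwus docgr vdj bon qlq swtwi bcz gpkzd
Hunk 6: at line 10 remove [bon] add [ldtkm,ocym,gria] -> 18 lines: qux hcu mhck hun ezwv fopo uvlc lst evwus docgr vdj ldtkm ocym gria qlq swtwi bcz gpkzd
Hunk 7: at line 13 remove [gria,qlq] add [cmmwf] -> 17 lines: qux hcu mhck hun ezwv fopo uvlc lst evwus docgr vdj ldtkm ocym cmmwf swtwi bcz gpkzd
Final line count: 17

Answer: 17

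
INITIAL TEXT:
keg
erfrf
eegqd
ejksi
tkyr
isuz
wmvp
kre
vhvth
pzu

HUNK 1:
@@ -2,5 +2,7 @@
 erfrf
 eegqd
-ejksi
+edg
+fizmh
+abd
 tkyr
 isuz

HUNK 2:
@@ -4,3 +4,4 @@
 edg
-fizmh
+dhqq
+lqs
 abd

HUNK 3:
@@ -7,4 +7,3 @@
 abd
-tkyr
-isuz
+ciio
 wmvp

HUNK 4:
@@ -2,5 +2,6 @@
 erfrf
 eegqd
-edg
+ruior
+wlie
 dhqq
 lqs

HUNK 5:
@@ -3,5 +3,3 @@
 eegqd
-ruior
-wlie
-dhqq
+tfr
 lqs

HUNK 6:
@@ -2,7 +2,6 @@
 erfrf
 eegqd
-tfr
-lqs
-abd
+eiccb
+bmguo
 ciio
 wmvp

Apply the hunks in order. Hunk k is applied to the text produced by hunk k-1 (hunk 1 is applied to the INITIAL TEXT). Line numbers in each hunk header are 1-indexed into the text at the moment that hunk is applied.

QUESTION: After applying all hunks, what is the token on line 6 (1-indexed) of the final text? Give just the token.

Answer: ciio

Derivation:
Hunk 1: at line 2 remove [ejksi] add [edg,fizmh,abd] -> 12 lines: keg erfrf eegqd edg fizmh abd tkyr isuz wmvp kre vhvth pzu
Hunk 2: at line 4 remove [fizmh] add [dhqq,lqs] -> 13 lines: keg erfrf eegqd edg dhqq lqs abd tkyr isuz wmvp kre vhvth pzu
Hunk 3: at line 7 remove [tkyr,isuz] add [ciio] -> 12 lines: keg erfrf eegqd edg dhqq lqs abd ciio wmvp kre vhvth pzu
Hunk 4: at line 2 remove [edg] add [ruior,wlie] -> 13 lines: keg erfrf eegqd ruior wlie dhqq lqs abd ciio wmvp kre vhvth pzu
Hunk 5: at line 3 remove [ruior,wlie,dhqq] add [tfr] -> 11 lines: keg erfrf eegqd tfr lqs abd ciio wmvp kre vhvth pzu
Hunk 6: at line 2 remove [tfr,lqs,abd] add [eiccb,bmguo] -> 10 lines: keg erfrf eegqd eiccb bmguo ciio wmvp kre vhvth pzu
Final line 6: ciio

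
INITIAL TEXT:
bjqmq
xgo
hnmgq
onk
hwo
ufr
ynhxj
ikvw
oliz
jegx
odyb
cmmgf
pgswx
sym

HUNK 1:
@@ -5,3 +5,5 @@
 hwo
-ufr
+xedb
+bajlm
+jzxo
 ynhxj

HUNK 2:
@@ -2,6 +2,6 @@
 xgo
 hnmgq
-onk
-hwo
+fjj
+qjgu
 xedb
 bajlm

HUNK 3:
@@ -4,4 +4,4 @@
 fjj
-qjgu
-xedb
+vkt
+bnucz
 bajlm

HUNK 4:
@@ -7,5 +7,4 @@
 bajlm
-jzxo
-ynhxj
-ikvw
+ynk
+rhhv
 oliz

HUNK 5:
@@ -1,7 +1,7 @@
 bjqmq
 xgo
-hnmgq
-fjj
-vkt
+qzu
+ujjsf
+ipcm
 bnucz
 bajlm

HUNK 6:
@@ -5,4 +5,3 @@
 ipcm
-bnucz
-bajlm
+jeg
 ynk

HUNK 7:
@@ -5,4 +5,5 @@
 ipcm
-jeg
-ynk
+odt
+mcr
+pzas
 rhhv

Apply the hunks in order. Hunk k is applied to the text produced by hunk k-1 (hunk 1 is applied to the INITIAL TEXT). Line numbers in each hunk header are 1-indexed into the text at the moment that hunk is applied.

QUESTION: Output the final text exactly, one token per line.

Answer: bjqmq
xgo
qzu
ujjsf
ipcm
odt
mcr
pzas
rhhv
oliz
jegx
odyb
cmmgf
pgswx
sym

Derivation:
Hunk 1: at line 5 remove [ufr] add [xedb,bajlm,jzxo] -> 16 lines: bjqmq xgo hnmgq onk hwo xedb bajlm jzxo ynhxj ikvw oliz jegx odyb cmmgf pgswx sym
Hunk 2: at line 2 remove [onk,hwo] add [fjj,qjgu] -> 16 lines: bjqmq xgo hnmgq fjj qjgu xedb bajlm jzxo ynhxj ikvw oliz jegx odyb cmmgf pgswx sym
Hunk 3: at line 4 remove [qjgu,xedb] add [vkt,bnucz] -> 16 lines: bjqmq xgo hnmgq fjj vkt bnucz bajlm jzxo ynhxj ikvw oliz jegx odyb cmmgf pgswx sym
Hunk 4: at line 7 remove [jzxo,ynhxj,ikvw] add [ynk,rhhv] -> 15 lines: bjqmq xgo hnmgq fjj vkt bnucz bajlm ynk rhhv oliz jegx odyb cmmgf pgswx sym
Hunk 5: at line 1 remove [hnmgq,fjj,vkt] add [qzu,ujjsf,ipcm] -> 15 lines: bjqmq xgo qzu ujjsf ipcm bnucz bajlm ynk rhhv oliz jegx odyb cmmgf pgswx sym
Hunk 6: at line 5 remove [bnucz,bajlm] add [jeg] -> 14 lines: bjqmq xgo qzu ujjsf ipcm jeg ynk rhhv oliz jegx odyb cmmgf pgswx sym
Hunk 7: at line 5 remove [jeg,ynk] add [odt,mcr,pzas] -> 15 lines: bjqmq xgo qzu ujjsf ipcm odt mcr pzas rhhv oliz jegx odyb cmmgf pgswx sym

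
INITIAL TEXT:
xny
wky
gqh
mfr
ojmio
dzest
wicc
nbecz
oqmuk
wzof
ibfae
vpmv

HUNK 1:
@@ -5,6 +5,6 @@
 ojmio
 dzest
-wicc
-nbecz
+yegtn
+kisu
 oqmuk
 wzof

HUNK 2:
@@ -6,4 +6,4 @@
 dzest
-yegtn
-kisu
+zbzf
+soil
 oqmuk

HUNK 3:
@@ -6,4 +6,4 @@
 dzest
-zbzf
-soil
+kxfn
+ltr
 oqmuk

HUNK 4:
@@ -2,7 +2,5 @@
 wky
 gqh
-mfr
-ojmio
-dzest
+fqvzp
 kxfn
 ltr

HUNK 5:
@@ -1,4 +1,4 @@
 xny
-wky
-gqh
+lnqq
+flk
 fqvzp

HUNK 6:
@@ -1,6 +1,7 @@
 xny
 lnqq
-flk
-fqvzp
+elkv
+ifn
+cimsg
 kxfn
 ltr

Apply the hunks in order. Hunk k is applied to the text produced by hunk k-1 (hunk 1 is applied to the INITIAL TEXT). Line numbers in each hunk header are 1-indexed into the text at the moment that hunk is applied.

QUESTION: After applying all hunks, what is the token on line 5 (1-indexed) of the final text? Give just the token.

Answer: cimsg

Derivation:
Hunk 1: at line 5 remove [wicc,nbecz] add [yegtn,kisu] -> 12 lines: xny wky gqh mfr ojmio dzest yegtn kisu oqmuk wzof ibfae vpmv
Hunk 2: at line 6 remove [yegtn,kisu] add [zbzf,soil] -> 12 lines: xny wky gqh mfr ojmio dzest zbzf soil oqmuk wzof ibfae vpmv
Hunk 3: at line 6 remove [zbzf,soil] add [kxfn,ltr] -> 12 lines: xny wky gqh mfr ojmio dzest kxfn ltr oqmuk wzof ibfae vpmv
Hunk 4: at line 2 remove [mfr,ojmio,dzest] add [fqvzp] -> 10 lines: xny wky gqh fqvzp kxfn ltr oqmuk wzof ibfae vpmv
Hunk 5: at line 1 remove [wky,gqh] add [lnqq,flk] -> 10 lines: xny lnqq flk fqvzp kxfn ltr oqmuk wzof ibfae vpmv
Hunk 6: at line 1 remove [flk,fqvzp] add [elkv,ifn,cimsg] -> 11 lines: xny lnqq elkv ifn cimsg kxfn ltr oqmuk wzof ibfae vpmv
Final line 5: cimsg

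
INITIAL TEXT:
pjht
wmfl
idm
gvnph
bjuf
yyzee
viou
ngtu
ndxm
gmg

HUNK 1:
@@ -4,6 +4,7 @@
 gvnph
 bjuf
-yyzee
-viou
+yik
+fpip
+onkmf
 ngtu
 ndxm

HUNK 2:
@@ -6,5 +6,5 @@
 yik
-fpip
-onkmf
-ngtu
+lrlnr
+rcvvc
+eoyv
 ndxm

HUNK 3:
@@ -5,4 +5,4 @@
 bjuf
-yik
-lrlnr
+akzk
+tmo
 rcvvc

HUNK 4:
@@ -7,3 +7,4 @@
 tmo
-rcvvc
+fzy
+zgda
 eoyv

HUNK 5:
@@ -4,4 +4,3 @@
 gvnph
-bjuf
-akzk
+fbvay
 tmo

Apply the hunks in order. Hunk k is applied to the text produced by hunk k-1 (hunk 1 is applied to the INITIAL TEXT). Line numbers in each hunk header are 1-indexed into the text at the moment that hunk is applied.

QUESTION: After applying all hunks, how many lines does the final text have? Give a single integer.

Hunk 1: at line 4 remove [yyzee,viou] add [yik,fpip,onkmf] -> 11 lines: pjht wmfl idm gvnph bjuf yik fpip onkmf ngtu ndxm gmg
Hunk 2: at line 6 remove [fpip,onkmf,ngtu] add [lrlnr,rcvvc,eoyv] -> 11 lines: pjht wmfl idm gvnph bjuf yik lrlnr rcvvc eoyv ndxm gmg
Hunk 3: at line 5 remove [yik,lrlnr] add [akzk,tmo] -> 11 lines: pjht wmfl idm gvnph bjuf akzk tmo rcvvc eoyv ndxm gmg
Hunk 4: at line 7 remove [rcvvc] add [fzy,zgda] -> 12 lines: pjht wmfl idm gvnph bjuf akzk tmo fzy zgda eoyv ndxm gmg
Hunk 5: at line 4 remove [bjuf,akzk] add [fbvay] -> 11 lines: pjht wmfl idm gvnph fbvay tmo fzy zgda eoyv ndxm gmg
Final line count: 11

Answer: 11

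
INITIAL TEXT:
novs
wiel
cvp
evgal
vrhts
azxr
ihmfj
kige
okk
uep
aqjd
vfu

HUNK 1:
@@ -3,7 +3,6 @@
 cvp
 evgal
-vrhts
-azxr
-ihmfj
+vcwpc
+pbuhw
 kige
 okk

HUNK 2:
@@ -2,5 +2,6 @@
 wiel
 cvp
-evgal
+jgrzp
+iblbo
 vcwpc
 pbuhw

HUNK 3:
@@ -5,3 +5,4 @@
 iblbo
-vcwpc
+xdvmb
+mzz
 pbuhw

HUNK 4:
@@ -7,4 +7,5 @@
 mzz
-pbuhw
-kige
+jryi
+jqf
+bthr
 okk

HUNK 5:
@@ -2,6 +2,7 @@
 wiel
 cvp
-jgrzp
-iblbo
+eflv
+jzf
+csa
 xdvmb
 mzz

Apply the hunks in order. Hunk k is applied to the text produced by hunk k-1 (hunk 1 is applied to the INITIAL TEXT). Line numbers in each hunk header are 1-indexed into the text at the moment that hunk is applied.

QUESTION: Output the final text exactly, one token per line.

Hunk 1: at line 3 remove [vrhts,azxr,ihmfj] add [vcwpc,pbuhw] -> 11 lines: novs wiel cvp evgal vcwpc pbuhw kige okk uep aqjd vfu
Hunk 2: at line 2 remove [evgal] add [jgrzp,iblbo] -> 12 lines: novs wiel cvp jgrzp iblbo vcwpc pbuhw kige okk uep aqjd vfu
Hunk 3: at line 5 remove [vcwpc] add [xdvmb,mzz] -> 13 lines: novs wiel cvp jgrzp iblbo xdvmb mzz pbuhw kige okk uep aqjd vfu
Hunk 4: at line 7 remove [pbuhw,kige] add [jryi,jqf,bthr] -> 14 lines: novs wiel cvp jgrzp iblbo xdvmb mzz jryi jqf bthr okk uep aqjd vfu
Hunk 5: at line 2 remove [jgrzp,iblbo] add [eflv,jzf,csa] -> 15 lines: novs wiel cvp eflv jzf csa xdvmb mzz jryi jqf bthr okk uep aqjd vfu

Answer: novs
wiel
cvp
eflv
jzf
csa
xdvmb
mzz
jryi
jqf
bthr
okk
uep
aqjd
vfu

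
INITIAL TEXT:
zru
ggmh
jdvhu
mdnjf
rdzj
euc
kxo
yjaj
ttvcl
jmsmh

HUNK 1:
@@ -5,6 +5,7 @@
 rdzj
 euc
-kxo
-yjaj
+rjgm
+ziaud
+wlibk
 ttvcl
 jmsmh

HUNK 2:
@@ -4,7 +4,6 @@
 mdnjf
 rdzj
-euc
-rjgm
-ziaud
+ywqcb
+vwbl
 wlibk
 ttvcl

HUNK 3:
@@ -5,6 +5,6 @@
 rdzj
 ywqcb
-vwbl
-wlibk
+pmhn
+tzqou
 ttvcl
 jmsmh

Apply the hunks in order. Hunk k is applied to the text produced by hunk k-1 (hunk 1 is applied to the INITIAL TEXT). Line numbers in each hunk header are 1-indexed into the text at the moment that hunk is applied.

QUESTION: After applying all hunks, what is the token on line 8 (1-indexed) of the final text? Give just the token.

Answer: tzqou

Derivation:
Hunk 1: at line 5 remove [kxo,yjaj] add [rjgm,ziaud,wlibk] -> 11 lines: zru ggmh jdvhu mdnjf rdzj euc rjgm ziaud wlibk ttvcl jmsmh
Hunk 2: at line 4 remove [euc,rjgm,ziaud] add [ywqcb,vwbl] -> 10 lines: zru ggmh jdvhu mdnjf rdzj ywqcb vwbl wlibk ttvcl jmsmh
Hunk 3: at line 5 remove [vwbl,wlibk] add [pmhn,tzqou] -> 10 lines: zru ggmh jdvhu mdnjf rdzj ywqcb pmhn tzqou ttvcl jmsmh
Final line 8: tzqou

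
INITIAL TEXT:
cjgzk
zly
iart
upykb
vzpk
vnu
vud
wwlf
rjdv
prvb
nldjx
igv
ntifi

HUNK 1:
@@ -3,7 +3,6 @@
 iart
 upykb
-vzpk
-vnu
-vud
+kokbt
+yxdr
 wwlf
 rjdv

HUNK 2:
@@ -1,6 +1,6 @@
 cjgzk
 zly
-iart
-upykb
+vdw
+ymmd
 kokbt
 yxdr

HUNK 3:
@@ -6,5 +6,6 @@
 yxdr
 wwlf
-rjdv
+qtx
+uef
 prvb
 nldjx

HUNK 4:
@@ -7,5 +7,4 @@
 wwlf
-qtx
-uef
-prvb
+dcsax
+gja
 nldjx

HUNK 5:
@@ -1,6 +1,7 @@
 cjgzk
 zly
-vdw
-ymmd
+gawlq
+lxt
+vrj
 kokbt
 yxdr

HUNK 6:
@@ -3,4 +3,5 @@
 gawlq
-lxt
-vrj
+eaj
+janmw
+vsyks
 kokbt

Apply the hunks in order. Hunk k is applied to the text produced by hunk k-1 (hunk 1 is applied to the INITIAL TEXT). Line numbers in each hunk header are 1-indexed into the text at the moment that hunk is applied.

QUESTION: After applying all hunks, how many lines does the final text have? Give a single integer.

Hunk 1: at line 3 remove [vzpk,vnu,vud] add [kokbt,yxdr] -> 12 lines: cjgzk zly iart upykb kokbt yxdr wwlf rjdv prvb nldjx igv ntifi
Hunk 2: at line 1 remove [iart,upykb] add [vdw,ymmd] -> 12 lines: cjgzk zly vdw ymmd kokbt yxdr wwlf rjdv prvb nldjx igv ntifi
Hunk 3: at line 6 remove [rjdv] add [qtx,uef] -> 13 lines: cjgzk zly vdw ymmd kokbt yxdr wwlf qtx uef prvb nldjx igv ntifi
Hunk 4: at line 7 remove [qtx,uef,prvb] add [dcsax,gja] -> 12 lines: cjgzk zly vdw ymmd kokbt yxdr wwlf dcsax gja nldjx igv ntifi
Hunk 5: at line 1 remove [vdw,ymmd] add [gawlq,lxt,vrj] -> 13 lines: cjgzk zly gawlq lxt vrj kokbt yxdr wwlf dcsax gja nldjx igv ntifi
Hunk 6: at line 3 remove [lxt,vrj] add [eaj,janmw,vsyks] -> 14 lines: cjgzk zly gawlq eaj janmw vsyks kokbt yxdr wwlf dcsax gja nldjx igv ntifi
Final line count: 14

Answer: 14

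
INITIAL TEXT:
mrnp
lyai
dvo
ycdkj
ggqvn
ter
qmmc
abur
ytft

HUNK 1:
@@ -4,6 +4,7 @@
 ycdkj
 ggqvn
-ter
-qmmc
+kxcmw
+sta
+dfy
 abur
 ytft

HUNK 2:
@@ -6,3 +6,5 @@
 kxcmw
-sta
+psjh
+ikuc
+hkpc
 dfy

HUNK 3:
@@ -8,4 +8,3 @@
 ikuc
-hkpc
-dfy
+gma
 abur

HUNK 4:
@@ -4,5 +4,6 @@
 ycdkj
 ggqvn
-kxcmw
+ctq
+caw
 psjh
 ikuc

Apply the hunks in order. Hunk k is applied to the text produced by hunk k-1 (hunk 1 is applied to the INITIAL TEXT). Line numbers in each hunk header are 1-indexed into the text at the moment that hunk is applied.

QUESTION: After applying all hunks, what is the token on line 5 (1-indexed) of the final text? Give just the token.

Answer: ggqvn

Derivation:
Hunk 1: at line 4 remove [ter,qmmc] add [kxcmw,sta,dfy] -> 10 lines: mrnp lyai dvo ycdkj ggqvn kxcmw sta dfy abur ytft
Hunk 2: at line 6 remove [sta] add [psjh,ikuc,hkpc] -> 12 lines: mrnp lyai dvo ycdkj ggqvn kxcmw psjh ikuc hkpc dfy abur ytft
Hunk 3: at line 8 remove [hkpc,dfy] add [gma] -> 11 lines: mrnp lyai dvo ycdkj ggqvn kxcmw psjh ikuc gma abur ytft
Hunk 4: at line 4 remove [kxcmw] add [ctq,caw] -> 12 lines: mrnp lyai dvo ycdkj ggqvn ctq caw psjh ikuc gma abur ytft
Final line 5: ggqvn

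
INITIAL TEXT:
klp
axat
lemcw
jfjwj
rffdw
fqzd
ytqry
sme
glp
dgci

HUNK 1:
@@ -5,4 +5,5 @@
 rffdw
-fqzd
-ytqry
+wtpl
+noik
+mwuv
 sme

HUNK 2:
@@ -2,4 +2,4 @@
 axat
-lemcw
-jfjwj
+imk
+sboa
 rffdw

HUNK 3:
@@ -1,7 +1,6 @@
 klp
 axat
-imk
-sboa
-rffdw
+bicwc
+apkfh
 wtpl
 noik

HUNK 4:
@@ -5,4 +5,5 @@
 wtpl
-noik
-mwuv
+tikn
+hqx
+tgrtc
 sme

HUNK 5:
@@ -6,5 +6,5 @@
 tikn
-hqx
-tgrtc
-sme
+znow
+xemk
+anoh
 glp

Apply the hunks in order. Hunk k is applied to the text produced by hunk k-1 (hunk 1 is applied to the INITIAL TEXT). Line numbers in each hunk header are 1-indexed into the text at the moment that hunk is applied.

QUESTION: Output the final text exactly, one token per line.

Answer: klp
axat
bicwc
apkfh
wtpl
tikn
znow
xemk
anoh
glp
dgci

Derivation:
Hunk 1: at line 5 remove [fqzd,ytqry] add [wtpl,noik,mwuv] -> 11 lines: klp axat lemcw jfjwj rffdw wtpl noik mwuv sme glp dgci
Hunk 2: at line 2 remove [lemcw,jfjwj] add [imk,sboa] -> 11 lines: klp axat imk sboa rffdw wtpl noik mwuv sme glp dgci
Hunk 3: at line 1 remove [imk,sboa,rffdw] add [bicwc,apkfh] -> 10 lines: klp axat bicwc apkfh wtpl noik mwuv sme glp dgci
Hunk 4: at line 5 remove [noik,mwuv] add [tikn,hqx,tgrtc] -> 11 lines: klp axat bicwc apkfh wtpl tikn hqx tgrtc sme glp dgci
Hunk 5: at line 6 remove [hqx,tgrtc,sme] add [znow,xemk,anoh] -> 11 lines: klp axat bicwc apkfh wtpl tikn znow xemk anoh glp dgci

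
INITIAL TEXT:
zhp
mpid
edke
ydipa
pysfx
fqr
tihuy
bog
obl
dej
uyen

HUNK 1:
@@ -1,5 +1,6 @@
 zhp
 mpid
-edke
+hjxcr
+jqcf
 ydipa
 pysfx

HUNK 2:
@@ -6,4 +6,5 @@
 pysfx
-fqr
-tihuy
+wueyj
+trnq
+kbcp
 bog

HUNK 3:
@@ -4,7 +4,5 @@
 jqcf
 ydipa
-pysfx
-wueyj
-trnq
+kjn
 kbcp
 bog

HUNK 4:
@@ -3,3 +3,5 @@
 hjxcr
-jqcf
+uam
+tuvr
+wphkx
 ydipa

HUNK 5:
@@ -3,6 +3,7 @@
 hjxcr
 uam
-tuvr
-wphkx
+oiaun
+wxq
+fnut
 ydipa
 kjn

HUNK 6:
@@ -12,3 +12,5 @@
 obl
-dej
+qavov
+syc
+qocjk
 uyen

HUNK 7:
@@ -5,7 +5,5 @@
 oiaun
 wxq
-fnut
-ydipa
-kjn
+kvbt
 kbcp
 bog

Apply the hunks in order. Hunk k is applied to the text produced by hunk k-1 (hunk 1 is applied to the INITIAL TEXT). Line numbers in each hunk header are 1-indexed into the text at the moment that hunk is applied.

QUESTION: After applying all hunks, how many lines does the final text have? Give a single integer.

Answer: 14

Derivation:
Hunk 1: at line 1 remove [edke] add [hjxcr,jqcf] -> 12 lines: zhp mpid hjxcr jqcf ydipa pysfx fqr tihuy bog obl dej uyen
Hunk 2: at line 6 remove [fqr,tihuy] add [wueyj,trnq,kbcp] -> 13 lines: zhp mpid hjxcr jqcf ydipa pysfx wueyj trnq kbcp bog obl dej uyen
Hunk 3: at line 4 remove [pysfx,wueyj,trnq] add [kjn] -> 11 lines: zhp mpid hjxcr jqcf ydipa kjn kbcp bog obl dej uyen
Hunk 4: at line 3 remove [jqcf] add [uam,tuvr,wphkx] -> 13 lines: zhp mpid hjxcr uam tuvr wphkx ydipa kjn kbcp bog obl dej uyen
Hunk 5: at line 3 remove [tuvr,wphkx] add [oiaun,wxq,fnut] -> 14 lines: zhp mpid hjxcr uam oiaun wxq fnut ydipa kjn kbcp bog obl dej uyen
Hunk 6: at line 12 remove [dej] add [qavov,syc,qocjk] -> 16 lines: zhp mpid hjxcr uam oiaun wxq fnut ydipa kjn kbcp bog obl qavov syc qocjk uyen
Hunk 7: at line 5 remove [fnut,ydipa,kjn] add [kvbt] -> 14 lines: zhp mpid hjxcr uam oiaun wxq kvbt kbcp bog obl qavov syc qocjk uyen
Final line count: 14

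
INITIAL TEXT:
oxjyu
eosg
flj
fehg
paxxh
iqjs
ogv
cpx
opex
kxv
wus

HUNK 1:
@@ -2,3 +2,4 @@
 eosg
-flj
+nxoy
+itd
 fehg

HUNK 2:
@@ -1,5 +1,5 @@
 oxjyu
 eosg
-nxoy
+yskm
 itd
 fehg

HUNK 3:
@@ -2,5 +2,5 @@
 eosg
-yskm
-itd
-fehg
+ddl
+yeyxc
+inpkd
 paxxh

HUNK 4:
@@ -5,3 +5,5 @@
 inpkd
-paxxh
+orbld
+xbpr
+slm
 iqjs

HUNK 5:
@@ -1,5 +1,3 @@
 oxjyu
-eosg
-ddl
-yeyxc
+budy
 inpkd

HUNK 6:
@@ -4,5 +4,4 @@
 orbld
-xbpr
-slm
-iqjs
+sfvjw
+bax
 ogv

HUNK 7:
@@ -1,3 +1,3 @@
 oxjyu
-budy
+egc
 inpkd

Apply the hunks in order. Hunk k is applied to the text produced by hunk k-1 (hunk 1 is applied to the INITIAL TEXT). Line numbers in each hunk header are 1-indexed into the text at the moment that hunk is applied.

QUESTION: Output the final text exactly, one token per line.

Answer: oxjyu
egc
inpkd
orbld
sfvjw
bax
ogv
cpx
opex
kxv
wus

Derivation:
Hunk 1: at line 2 remove [flj] add [nxoy,itd] -> 12 lines: oxjyu eosg nxoy itd fehg paxxh iqjs ogv cpx opex kxv wus
Hunk 2: at line 1 remove [nxoy] add [yskm] -> 12 lines: oxjyu eosg yskm itd fehg paxxh iqjs ogv cpx opex kxv wus
Hunk 3: at line 2 remove [yskm,itd,fehg] add [ddl,yeyxc,inpkd] -> 12 lines: oxjyu eosg ddl yeyxc inpkd paxxh iqjs ogv cpx opex kxv wus
Hunk 4: at line 5 remove [paxxh] add [orbld,xbpr,slm] -> 14 lines: oxjyu eosg ddl yeyxc inpkd orbld xbpr slm iqjs ogv cpx opex kxv wus
Hunk 5: at line 1 remove [eosg,ddl,yeyxc] add [budy] -> 12 lines: oxjyu budy inpkd orbld xbpr slm iqjs ogv cpx opex kxv wus
Hunk 6: at line 4 remove [xbpr,slm,iqjs] add [sfvjw,bax] -> 11 lines: oxjyu budy inpkd orbld sfvjw bax ogv cpx opex kxv wus
Hunk 7: at line 1 remove [budy] add [egc] -> 11 lines: oxjyu egc inpkd orbld sfvjw bax ogv cpx opex kxv wus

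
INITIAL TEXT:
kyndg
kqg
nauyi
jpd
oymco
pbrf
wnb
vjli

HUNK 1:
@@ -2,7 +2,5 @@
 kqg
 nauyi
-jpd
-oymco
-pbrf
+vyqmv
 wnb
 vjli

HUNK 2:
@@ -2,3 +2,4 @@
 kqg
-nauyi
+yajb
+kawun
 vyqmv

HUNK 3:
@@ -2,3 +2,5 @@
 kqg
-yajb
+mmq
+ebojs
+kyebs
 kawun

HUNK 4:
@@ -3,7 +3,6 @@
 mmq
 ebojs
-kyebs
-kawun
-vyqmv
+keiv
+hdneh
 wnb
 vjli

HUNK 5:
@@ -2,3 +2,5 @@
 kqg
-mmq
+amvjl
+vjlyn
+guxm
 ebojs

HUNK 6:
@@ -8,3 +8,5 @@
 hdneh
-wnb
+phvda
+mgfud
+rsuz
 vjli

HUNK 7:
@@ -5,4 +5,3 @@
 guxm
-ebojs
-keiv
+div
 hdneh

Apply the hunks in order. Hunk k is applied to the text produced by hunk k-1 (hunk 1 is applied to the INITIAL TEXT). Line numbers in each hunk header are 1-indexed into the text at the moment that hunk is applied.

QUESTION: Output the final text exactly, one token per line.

Hunk 1: at line 2 remove [jpd,oymco,pbrf] add [vyqmv] -> 6 lines: kyndg kqg nauyi vyqmv wnb vjli
Hunk 2: at line 2 remove [nauyi] add [yajb,kawun] -> 7 lines: kyndg kqg yajb kawun vyqmv wnb vjli
Hunk 3: at line 2 remove [yajb] add [mmq,ebojs,kyebs] -> 9 lines: kyndg kqg mmq ebojs kyebs kawun vyqmv wnb vjli
Hunk 4: at line 3 remove [kyebs,kawun,vyqmv] add [keiv,hdneh] -> 8 lines: kyndg kqg mmq ebojs keiv hdneh wnb vjli
Hunk 5: at line 2 remove [mmq] add [amvjl,vjlyn,guxm] -> 10 lines: kyndg kqg amvjl vjlyn guxm ebojs keiv hdneh wnb vjli
Hunk 6: at line 8 remove [wnb] add [phvda,mgfud,rsuz] -> 12 lines: kyndg kqg amvjl vjlyn guxm ebojs keiv hdneh phvda mgfud rsuz vjli
Hunk 7: at line 5 remove [ebojs,keiv] add [div] -> 11 lines: kyndg kqg amvjl vjlyn guxm div hdneh phvda mgfud rsuz vjli

Answer: kyndg
kqg
amvjl
vjlyn
guxm
div
hdneh
phvda
mgfud
rsuz
vjli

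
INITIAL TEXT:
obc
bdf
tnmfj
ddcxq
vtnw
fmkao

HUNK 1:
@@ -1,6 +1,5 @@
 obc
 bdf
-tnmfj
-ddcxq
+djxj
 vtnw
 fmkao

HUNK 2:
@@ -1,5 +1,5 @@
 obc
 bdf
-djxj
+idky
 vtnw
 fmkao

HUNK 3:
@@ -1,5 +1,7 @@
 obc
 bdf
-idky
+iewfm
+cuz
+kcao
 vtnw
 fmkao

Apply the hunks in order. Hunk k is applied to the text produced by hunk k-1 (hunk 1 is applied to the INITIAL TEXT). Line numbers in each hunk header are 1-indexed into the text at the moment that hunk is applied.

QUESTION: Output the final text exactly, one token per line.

Answer: obc
bdf
iewfm
cuz
kcao
vtnw
fmkao

Derivation:
Hunk 1: at line 1 remove [tnmfj,ddcxq] add [djxj] -> 5 lines: obc bdf djxj vtnw fmkao
Hunk 2: at line 1 remove [djxj] add [idky] -> 5 lines: obc bdf idky vtnw fmkao
Hunk 3: at line 1 remove [idky] add [iewfm,cuz,kcao] -> 7 lines: obc bdf iewfm cuz kcao vtnw fmkao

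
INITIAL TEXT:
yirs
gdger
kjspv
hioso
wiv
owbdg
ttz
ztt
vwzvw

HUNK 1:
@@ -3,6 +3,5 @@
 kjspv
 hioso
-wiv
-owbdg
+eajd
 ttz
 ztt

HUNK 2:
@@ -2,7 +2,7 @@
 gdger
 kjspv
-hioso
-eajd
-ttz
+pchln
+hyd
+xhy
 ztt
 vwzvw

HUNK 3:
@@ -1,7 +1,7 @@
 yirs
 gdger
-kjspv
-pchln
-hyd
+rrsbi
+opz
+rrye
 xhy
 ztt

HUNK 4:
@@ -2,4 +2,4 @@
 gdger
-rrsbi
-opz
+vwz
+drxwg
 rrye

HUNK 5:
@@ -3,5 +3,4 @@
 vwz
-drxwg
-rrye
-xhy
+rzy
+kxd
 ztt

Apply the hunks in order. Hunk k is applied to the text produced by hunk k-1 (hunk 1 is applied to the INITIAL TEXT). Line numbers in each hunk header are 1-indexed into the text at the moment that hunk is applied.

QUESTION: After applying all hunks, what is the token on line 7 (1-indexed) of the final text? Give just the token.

Answer: vwzvw

Derivation:
Hunk 1: at line 3 remove [wiv,owbdg] add [eajd] -> 8 lines: yirs gdger kjspv hioso eajd ttz ztt vwzvw
Hunk 2: at line 2 remove [hioso,eajd,ttz] add [pchln,hyd,xhy] -> 8 lines: yirs gdger kjspv pchln hyd xhy ztt vwzvw
Hunk 3: at line 1 remove [kjspv,pchln,hyd] add [rrsbi,opz,rrye] -> 8 lines: yirs gdger rrsbi opz rrye xhy ztt vwzvw
Hunk 4: at line 2 remove [rrsbi,opz] add [vwz,drxwg] -> 8 lines: yirs gdger vwz drxwg rrye xhy ztt vwzvw
Hunk 5: at line 3 remove [drxwg,rrye,xhy] add [rzy,kxd] -> 7 lines: yirs gdger vwz rzy kxd ztt vwzvw
Final line 7: vwzvw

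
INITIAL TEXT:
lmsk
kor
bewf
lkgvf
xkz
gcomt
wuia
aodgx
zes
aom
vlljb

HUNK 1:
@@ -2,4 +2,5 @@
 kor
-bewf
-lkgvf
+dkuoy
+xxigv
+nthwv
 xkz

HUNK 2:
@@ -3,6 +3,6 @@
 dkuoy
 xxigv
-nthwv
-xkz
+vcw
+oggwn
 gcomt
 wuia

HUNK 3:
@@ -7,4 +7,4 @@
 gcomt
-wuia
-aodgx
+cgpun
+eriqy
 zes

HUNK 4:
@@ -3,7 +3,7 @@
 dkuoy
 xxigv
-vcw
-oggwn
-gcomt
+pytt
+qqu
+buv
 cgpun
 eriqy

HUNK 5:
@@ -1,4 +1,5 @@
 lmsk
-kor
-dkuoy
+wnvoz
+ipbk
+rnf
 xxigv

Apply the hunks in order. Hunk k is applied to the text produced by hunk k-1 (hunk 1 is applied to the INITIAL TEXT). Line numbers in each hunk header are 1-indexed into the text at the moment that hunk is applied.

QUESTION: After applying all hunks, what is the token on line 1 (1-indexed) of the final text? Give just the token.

Answer: lmsk

Derivation:
Hunk 1: at line 2 remove [bewf,lkgvf] add [dkuoy,xxigv,nthwv] -> 12 lines: lmsk kor dkuoy xxigv nthwv xkz gcomt wuia aodgx zes aom vlljb
Hunk 2: at line 3 remove [nthwv,xkz] add [vcw,oggwn] -> 12 lines: lmsk kor dkuoy xxigv vcw oggwn gcomt wuia aodgx zes aom vlljb
Hunk 3: at line 7 remove [wuia,aodgx] add [cgpun,eriqy] -> 12 lines: lmsk kor dkuoy xxigv vcw oggwn gcomt cgpun eriqy zes aom vlljb
Hunk 4: at line 3 remove [vcw,oggwn,gcomt] add [pytt,qqu,buv] -> 12 lines: lmsk kor dkuoy xxigv pytt qqu buv cgpun eriqy zes aom vlljb
Hunk 5: at line 1 remove [kor,dkuoy] add [wnvoz,ipbk,rnf] -> 13 lines: lmsk wnvoz ipbk rnf xxigv pytt qqu buv cgpun eriqy zes aom vlljb
Final line 1: lmsk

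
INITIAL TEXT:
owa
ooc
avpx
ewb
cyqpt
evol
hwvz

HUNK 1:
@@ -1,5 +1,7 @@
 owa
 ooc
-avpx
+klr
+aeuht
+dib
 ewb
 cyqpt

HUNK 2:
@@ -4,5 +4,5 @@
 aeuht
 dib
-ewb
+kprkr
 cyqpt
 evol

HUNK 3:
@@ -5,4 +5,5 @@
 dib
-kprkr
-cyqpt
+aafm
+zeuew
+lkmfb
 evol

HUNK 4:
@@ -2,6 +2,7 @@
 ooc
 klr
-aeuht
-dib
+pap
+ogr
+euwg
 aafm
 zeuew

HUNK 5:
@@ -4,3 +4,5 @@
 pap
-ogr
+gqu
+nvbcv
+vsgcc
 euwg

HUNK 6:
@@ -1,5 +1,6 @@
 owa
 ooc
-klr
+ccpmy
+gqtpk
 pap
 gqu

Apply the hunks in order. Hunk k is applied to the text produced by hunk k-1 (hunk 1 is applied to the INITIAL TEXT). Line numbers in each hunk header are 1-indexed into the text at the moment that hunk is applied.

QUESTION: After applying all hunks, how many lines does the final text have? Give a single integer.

Hunk 1: at line 1 remove [avpx] add [klr,aeuht,dib] -> 9 lines: owa ooc klr aeuht dib ewb cyqpt evol hwvz
Hunk 2: at line 4 remove [ewb] add [kprkr] -> 9 lines: owa ooc klr aeuht dib kprkr cyqpt evol hwvz
Hunk 3: at line 5 remove [kprkr,cyqpt] add [aafm,zeuew,lkmfb] -> 10 lines: owa ooc klr aeuht dib aafm zeuew lkmfb evol hwvz
Hunk 4: at line 2 remove [aeuht,dib] add [pap,ogr,euwg] -> 11 lines: owa ooc klr pap ogr euwg aafm zeuew lkmfb evol hwvz
Hunk 5: at line 4 remove [ogr] add [gqu,nvbcv,vsgcc] -> 13 lines: owa ooc klr pap gqu nvbcv vsgcc euwg aafm zeuew lkmfb evol hwvz
Hunk 6: at line 1 remove [klr] add [ccpmy,gqtpk] -> 14 lines: owa ooc ccpmy gqtpk pap gqu nvbcv vsgcc euwg aafm zeuew lkmfb evol hwvz
Final line count: 14

Answer: 14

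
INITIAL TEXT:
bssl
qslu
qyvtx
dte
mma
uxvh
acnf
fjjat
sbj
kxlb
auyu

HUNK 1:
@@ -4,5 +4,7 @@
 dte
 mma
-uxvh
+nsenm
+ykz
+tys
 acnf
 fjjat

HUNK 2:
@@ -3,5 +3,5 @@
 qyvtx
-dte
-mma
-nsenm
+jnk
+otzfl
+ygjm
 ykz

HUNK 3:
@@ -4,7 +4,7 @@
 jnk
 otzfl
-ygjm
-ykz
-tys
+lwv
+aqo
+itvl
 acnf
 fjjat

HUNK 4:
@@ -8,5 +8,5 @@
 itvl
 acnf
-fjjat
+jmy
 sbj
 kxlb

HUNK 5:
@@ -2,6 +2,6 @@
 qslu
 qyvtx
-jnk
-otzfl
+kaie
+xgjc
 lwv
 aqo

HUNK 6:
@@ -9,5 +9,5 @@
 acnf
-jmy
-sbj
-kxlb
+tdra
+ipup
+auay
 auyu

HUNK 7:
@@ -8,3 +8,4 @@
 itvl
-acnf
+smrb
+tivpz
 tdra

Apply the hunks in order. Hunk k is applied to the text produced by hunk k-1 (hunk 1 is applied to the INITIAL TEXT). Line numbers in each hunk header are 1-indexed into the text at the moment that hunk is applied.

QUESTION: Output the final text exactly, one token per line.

Answer: bssl
qslu
qyvtx
kaie
xgjc
lwv
aqo
itvl
smrb
tivpz
tdra
ipup
auay
auyu

Derivation:
Hunk 1: at line 4 remove [uxvh] add [nsenm,ykz,tys] -> 13 lines: bssl qslu qyvtx dte mma nsenm ykz tys acnf fjjat sbj kxlb auyu
Hunk 2: at line 3 remove [dte,mma,nsenm] add [jnk,otzfl,ygjm] -> 13 lines: bssl qslu qyvtx jnk otzfl ygjm ykz tys acnf fjjat sbj kxlb auyu
Hunk 3: at line 4 remove [ygjm,ykz,tys] add [lwv,aqo,itvl] -> 13 lines: bssl qslu qyvtx jnk otzfl lwv aqo itvl acnf fjjat sbj kxlb auyu
Hunk 4: at line 8 remove [fjjat] add [jmy] -> 13 lines: bssl qslu qyvtx jnk otzfl lwv aqo itvl acnf jmy sbj kxlb auyu
Hunk 5: at line 2 remove [jnk,otzfl] add [kaie,xgjc] -> 13 lines: bssl qslu qyvtx kaie xgjc lwv aqo itvl acnf jmy sbj kxlb auyu
Hunk 6: at line 9 remove [jmy,sbj,kxlb] add [tdra,ipup,auay] -> 13 lines: bssl qslu qyvtx kaie xgjc lwv aqo itvl acnf tdra ipup auay auyu
Hunk 7: at line 8 remove [acnf] add [smrb,tivpz] -> 14 lines: bssl qslu qyvtx kaie xgjc lwv aqo itvl smrb tivpz tdra ipup auay auyu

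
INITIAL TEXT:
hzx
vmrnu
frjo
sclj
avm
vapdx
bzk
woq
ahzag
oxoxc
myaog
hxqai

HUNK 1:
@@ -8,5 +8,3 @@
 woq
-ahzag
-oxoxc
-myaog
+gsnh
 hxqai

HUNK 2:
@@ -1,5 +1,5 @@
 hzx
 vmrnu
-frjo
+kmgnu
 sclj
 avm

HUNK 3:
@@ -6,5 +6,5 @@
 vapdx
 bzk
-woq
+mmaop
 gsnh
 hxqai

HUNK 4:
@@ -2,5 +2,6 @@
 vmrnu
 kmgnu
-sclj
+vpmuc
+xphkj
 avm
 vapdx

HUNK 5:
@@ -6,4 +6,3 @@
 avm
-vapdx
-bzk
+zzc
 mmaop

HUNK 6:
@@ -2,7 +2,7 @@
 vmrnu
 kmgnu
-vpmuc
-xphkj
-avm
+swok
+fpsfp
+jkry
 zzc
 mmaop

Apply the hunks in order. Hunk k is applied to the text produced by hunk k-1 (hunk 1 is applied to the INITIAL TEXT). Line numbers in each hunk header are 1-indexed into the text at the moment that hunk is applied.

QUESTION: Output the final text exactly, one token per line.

Answer: hzx
vmrnu
kmgnu
swok
fpsfp
jkry
zzc
mmaop
gsnh
hxqai

Derivation:
Hunk 1: at line 8 remove [ahzag,oxoxc,myaog] add [gsnh] -> 10 lines: hzx vmrnu frjo sclj avm vapdx bzk woq gsnh hxqai
Hunk 2: at line 1 remove [frjo] add [kmgnu] -> 10 lines: hzx vmrnu kmgnu sclj avm vapdx bzk woq gsnh hxqai
Hunk 3: at line 6 remove [woq] add [mmaop] -> 10 lines: hzx vmrnu kmgnu sclj avm vapdx bzk mmaop gsnh hxqai
Hunk 4: at line 2 remove [sclj] add [vpmuc,xphkj] -> 11 lines: hzx vmrnu kmgnu vpmuc xphkj avm vapdx bzk mmaop gsnh hxqai
Hunk 5: at line 6 remove [vapdx,bzk] add [zzc] -> 10 lines: hzx vmrnu kmgnu vpmuc xphkj avm zzc mmaop gsnh hxqai
Hunk 6: at line 2 remove [vpmuc,xphkj,avm] add [swok,fpsfp,jkry] -> 10 lines: hzx vmrnu kmgnu swok fpsfp jkry zzc mmaop gsnh hxqai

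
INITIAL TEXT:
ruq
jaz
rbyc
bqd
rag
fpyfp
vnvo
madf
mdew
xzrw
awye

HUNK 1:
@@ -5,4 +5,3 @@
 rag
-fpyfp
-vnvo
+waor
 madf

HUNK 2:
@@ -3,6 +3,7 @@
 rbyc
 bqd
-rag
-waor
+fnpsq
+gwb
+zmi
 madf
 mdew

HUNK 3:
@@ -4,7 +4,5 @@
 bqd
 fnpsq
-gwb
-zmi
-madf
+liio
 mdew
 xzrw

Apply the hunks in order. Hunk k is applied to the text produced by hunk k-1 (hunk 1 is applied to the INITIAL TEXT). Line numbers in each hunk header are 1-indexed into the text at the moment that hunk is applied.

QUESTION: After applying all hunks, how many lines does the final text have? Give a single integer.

Answer: 9

Derivation:
Hunk 1: at line 5 remove [fpyfp,vnvo] add [waor] -> 10 lines: ruq jaz rbyc bqd rag waor madf mdew xzrw awye
Hunk 2: at line 3 remove [rag,waor] add [fnpsq,gwb,zmi] -> 11 lines: ruq jaz rbyc bqd fnpsq gwb zmi madf mdew xzrw awye
Hunk 3: at line 4 remove [gwb,zmi,madf] add [liio] -> 9 lines: ruq jaz rbyc bqd fnpsq liio mdew xzrw awye
Final line count: 9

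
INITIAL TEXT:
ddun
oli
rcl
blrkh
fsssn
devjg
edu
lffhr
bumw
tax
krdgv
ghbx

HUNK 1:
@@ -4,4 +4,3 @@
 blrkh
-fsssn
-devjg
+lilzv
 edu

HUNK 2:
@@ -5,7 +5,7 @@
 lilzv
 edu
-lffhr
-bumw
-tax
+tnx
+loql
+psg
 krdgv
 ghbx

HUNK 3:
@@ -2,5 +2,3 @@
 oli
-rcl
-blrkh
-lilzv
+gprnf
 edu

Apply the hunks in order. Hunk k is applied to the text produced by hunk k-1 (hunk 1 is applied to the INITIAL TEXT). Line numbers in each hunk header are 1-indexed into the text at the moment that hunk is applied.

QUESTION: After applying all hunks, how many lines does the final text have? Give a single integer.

Answer: 9

Derivation:
Hunk 1: at line 4 remove [fsssn,devjg] add [lilzv] -> 11 lines: ddun oli rcl blrkh lilzv edu lffhr bumw tax krdgv ghbx
Hunk 2: at line 5 remove [lffhr,bumw,tax] add [tnx,loql,psg] -> 11 lines: ddun oli rcl blrkh lilzv edu tnx loql psg krdgv ghbx
Hunk 3: at line 2 remove [rcl,blrkh,lilzv] add [gprnf] -> 9 lines: ddun oli gprnf edu tnx loql psg krdgv ghbx
Final line count: 9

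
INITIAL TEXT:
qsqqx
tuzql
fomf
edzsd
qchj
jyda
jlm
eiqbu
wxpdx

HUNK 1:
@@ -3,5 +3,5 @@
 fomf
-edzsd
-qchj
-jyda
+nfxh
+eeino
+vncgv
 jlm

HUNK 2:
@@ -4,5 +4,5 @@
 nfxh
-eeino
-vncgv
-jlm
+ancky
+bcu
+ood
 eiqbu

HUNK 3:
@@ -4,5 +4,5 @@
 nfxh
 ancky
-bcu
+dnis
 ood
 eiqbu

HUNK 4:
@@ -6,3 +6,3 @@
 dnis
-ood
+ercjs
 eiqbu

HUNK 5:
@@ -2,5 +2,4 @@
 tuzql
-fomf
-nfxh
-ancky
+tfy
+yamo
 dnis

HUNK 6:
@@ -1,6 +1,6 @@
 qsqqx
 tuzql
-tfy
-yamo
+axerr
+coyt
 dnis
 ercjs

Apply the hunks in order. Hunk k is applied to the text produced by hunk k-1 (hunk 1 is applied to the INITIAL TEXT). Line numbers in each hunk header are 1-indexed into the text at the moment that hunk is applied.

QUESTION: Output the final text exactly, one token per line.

Hunk 1: at line 3 remove [edzsd,qchj,jyda] add [nfxh,eeino,vncgv] -> 9 lines: qsqqx tuzql fomf nfxh eeino vncgv jlm eiqbu wxpdx
Hunk 2: at line 4 remove [eeino,vncgv,jlm] add [ancky,bcu,ood] -> 9 lines: qsqqx tuzql fomf nfxh ancky bcu ood eiqbu wxpdx
Hunk 3: at line 4 remove [bcu] add [dnis] -> 9 lines: qsqqx tuzql fomf nfxh ancky dnis ood eiqbu wxpdx
Hunk 4: at line 6 remove [ood] add [ercjs] -> 9 lines: qsqqx tuzql fomf nfxh ancky dnis ercjs eiqbu wxpdx
Hunk 5: at line 2 remove [fomf,nfxh,ancky] add [tfy,yamo] -> 8 lines: qsqqx tuzql tfy yamo dnis ercjs eiqbu wxpdx
Hunk 6: at line 1 remove [tfy,yamo] add [axerr,coyt] -> 8 lines: qsqqx tuzql axerr coyt dnis ercjs eiqbu wxpdx

Answer: qsqqx
tuzql
axerr
coyt
dnis
ercjs
eiqbu
wxpdx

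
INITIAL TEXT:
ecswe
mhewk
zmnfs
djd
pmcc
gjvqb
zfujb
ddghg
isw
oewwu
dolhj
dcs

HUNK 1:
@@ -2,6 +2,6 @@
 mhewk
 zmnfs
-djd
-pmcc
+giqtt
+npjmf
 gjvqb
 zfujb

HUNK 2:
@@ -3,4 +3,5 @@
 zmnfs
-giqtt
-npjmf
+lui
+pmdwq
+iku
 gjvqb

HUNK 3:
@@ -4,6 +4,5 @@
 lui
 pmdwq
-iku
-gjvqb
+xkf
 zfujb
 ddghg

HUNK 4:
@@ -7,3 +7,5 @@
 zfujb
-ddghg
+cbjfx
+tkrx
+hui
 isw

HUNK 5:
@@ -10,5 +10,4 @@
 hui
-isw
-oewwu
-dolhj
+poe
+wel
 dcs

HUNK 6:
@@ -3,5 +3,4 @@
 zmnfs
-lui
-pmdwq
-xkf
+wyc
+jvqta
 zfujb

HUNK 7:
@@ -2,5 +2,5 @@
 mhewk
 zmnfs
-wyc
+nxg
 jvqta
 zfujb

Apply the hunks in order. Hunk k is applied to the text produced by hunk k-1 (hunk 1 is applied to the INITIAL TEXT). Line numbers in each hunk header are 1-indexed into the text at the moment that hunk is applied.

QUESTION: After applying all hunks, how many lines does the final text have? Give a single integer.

Hunk 1: at line 2 remove [djd,pmcc] add [giqtt,npjmf] -> 12 lines: ecswe mhewk zmnfs giqtt npjmf gjvqb zfujb ddghg isw oewwu dolhj dcs
Hunk 2: at line 3 remove [giqtt,npjmf] add [lui,pmdwq,iku] -> 13 lines: ecswe mhewk zmnfs lui pmdwq iku gjvqb zfujb ddghg isw oewwu dolhj dcs
Hunk 3: at line 4 remove [iku,gjvqb] add [xkf] -> 12 lines: ecswe mhewk zmnfs lui pmdwq xkf zfujb ddghg isw oewwu dolhj dcs
Hunk 4: at line 7 remove [ddghg] add [cbjfx,tkrx,hui] -> 14 lines: ecswe mhewk zmnfs lui pmdwq xkf zfujb cbjfx tkrx hui isw oewwu dolhj dcs
Hunk 5: at line 10 remove [isw,oewwu,dolhj] add [poe,wel] -> 13 lines: ecswe mhewk zmnfs lui pmdwq xkf zfujb cbjfx tkrx hui poe wel dcs
Hunk 6: at line 3 remove [lui,pmdwq,xkf] add [wyc,jvqta] -> 12 lines: ecswe mhewk zmnfs wyc jvqta zfujb cbjfx tkrx hui poe wel dcs
Hunk 7: at line 2 remove [wyc] add [nxg] -> 12 lines: ecswe mhewk zmnfs nxg jvqta zfujb cbjfx tkrx hui poe wel dcs
Final line count: 12

Answer: 12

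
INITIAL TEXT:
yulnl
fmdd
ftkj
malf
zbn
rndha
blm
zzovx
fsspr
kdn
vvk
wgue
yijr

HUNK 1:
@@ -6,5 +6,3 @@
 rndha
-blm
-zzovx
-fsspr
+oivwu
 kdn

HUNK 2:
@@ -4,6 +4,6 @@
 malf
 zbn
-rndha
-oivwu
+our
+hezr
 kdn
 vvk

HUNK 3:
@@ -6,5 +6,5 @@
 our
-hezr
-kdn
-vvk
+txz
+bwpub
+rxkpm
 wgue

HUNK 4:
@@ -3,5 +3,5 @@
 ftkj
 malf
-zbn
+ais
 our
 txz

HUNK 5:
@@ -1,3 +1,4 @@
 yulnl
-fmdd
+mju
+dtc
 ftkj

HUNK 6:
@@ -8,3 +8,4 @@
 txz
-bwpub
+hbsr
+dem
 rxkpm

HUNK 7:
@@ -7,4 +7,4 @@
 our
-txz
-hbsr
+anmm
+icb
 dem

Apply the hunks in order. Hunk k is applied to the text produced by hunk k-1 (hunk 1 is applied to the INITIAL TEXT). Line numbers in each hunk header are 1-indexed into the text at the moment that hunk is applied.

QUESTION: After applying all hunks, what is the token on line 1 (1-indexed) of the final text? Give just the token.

Answer: yulnl

Derivation:
Hunk 1: at line 6 remove [blm,zzovx,fsspr] add [oivwu] -> 11 lines: yulnl fmdd ftkj malf zbn rndha oivwu kdn vvk wgue yijr
Hunk 2: at line 4 remove [rndha,oivwu] add [our,hezr] -> 11 lines: yulnl fmdd ftkj malf zbn our hezr kdn vvk wgue yijr
Hunk 3: at line 6 remove [hezr,kdn,vvk] add [txz,bwpub,rxkpm] -> 11 lines: yulnl fmdd ftkj malf zbn our txz bwpub rxkpm wgue yijr
Hunk 4: at line 3 remove [zbn] add [ais] -> 11 lines: yulnl fmdd ftkj malf ais our txz bwpub rxkpm wgue yijr
Hunk 5: at line 1 remove [fmdd] add [mju,dtc] -> 12 lines: yulnl mju dtc ftkj malf ais our txz bwpub rxkpm wgue yijr
Hunk 6: at line 8 remove [bwpub] add [hbsr,dem] -> 13 lines: yulnl mju dtc ftkj malf ais our txz hbsr dem rxkpm wgue yijr
Hunk 7: at line 7 remove [txz,hbsr] add [anmm,icb] -> 13 lines: yulnl mju dtc ftkj malf ais our anmm icb dem rxkpm wgue yijr
Final line 1: yulnl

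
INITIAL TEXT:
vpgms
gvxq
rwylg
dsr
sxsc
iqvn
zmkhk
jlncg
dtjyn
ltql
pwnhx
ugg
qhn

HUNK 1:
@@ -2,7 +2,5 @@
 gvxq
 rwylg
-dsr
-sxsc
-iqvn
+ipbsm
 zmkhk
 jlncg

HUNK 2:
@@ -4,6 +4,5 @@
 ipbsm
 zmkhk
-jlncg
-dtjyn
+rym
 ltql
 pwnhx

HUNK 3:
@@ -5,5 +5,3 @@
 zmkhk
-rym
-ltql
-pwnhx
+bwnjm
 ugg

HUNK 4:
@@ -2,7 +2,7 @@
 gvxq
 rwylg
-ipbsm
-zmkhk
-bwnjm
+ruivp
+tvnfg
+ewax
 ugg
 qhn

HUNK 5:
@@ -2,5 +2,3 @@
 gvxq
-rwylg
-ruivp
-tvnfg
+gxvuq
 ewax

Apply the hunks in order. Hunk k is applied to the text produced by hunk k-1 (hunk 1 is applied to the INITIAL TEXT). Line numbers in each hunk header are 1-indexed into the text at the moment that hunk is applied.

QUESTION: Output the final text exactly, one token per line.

Answer: vpgms
gvxq
gxvuq
ewax
ugg
qhn

Derivation:
Hunk 1: at line 2 remove [dsr,sxsc,iqvn] add [ipbsm] -> 11 lines: vpgms gvxq rwylg ipbsm zmkhk jlncg dtjyn ltql pwnhx ugg qhn
Hunk 2: at line 4 remove [jlncg,dtjyn] add [rym] -> 10 lines: vpgms gvxq rwylg ipbsm zmkhk rym ltql pwnhx ugg qhn
Hunk 3: at line 5 remove [rym,ltql,pwnhx] add [bwnjm] -> 8 lines: vpgms gvxq rwylg ipbsm zmkhk bwnjm ugg qhn
Hunk 4: at line 2 remove [ipbsm,zmkhk,bwnjm] add [ruivp,tvnfg,ewax] -> 8 lines: vpgms gvxq rwylg ruivp tvnfg ewax ugg qhn
Hunk 5: at line 2 remove [rwylg,ruivp,tvnfg] add [gxvuq] -> 6 lines: vpgms gvxq gxvuq ewax ugg qhn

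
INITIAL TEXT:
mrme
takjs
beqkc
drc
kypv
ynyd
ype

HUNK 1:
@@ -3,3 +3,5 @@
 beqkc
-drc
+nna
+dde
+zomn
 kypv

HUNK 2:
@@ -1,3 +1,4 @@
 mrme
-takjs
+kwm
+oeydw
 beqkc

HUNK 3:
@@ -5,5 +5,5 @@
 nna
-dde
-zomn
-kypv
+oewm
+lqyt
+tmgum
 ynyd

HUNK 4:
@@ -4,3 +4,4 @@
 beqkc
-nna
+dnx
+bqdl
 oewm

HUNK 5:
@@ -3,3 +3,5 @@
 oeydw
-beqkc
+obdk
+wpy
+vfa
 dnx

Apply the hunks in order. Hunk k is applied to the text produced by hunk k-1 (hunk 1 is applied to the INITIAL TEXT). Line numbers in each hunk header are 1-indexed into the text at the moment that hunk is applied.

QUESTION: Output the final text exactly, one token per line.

Hunk 1: at line 3 remove [drc] add [nna,dde,zomn] -> 9 lines: mrme takjs beqkc nna dde zomn kypv ynyd ype
Hunk 2: at line 1 remove [takjs] add [kwm,oeydw] -> 10 lines: mrme kwm oeydw beqkc nna dde zomn kypv ynyd ype
Hunk 3: at line 5 remove [dde,zomn,kypv] add [oewm,lqyt,tmgum] -> 10 lines: mrme kwm oeydw beqkc nna oewm lqyt tmgum ynyd ype
Hunk 4: at line 4 remove [nna] add [dnx,bqdl] -> 11 lines: mrme kwm oeydw beqkc dnx bqdl oewm lqyt tmgum ynyd ype
Hunk 5: at line 3 remove [beqkc] add [obdk,wpy,vfa] -> 13 lines: mrme kwm oeydw obdk wpy vfa dnx bqdl oewm lqyt tmgum ynyd ype

Answer: mrme
kwm
oeydw
obdk
wpy
vfa
dnx
bqdl
oewm
lqyt
tmgum
ynyd
ype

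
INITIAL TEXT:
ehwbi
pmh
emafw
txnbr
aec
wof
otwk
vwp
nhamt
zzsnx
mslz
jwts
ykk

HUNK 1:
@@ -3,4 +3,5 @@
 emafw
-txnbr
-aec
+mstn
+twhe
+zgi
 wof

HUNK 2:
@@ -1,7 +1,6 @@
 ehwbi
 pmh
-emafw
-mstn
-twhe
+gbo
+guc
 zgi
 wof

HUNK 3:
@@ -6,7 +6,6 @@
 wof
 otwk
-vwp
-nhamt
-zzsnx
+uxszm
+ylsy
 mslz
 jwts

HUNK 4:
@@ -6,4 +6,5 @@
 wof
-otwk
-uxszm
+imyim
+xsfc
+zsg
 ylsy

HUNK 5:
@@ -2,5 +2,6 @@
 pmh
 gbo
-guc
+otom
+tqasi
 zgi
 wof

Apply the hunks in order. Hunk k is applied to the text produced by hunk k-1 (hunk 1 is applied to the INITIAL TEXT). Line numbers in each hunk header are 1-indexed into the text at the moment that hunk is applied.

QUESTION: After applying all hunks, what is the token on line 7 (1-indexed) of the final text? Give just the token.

Hunk 1: at line 3 remove [txnbr,aec] add [mstn,twhe,zgi] -> 14 lines: ehwbi pmh emafw mstn twhe zgi wof otwk vwp nhamt zzsnx mslz jwts ykk
Hunk 2: at line 1 remove [emafw,mstn,twhe] add [gbo,guc] -> 13 lines: ehwbi pmh gbo guc zgi wof otwk vwp nhamt zzsnx mslz jwts ykk
Hunk 3: at line 6 remove [vwp,nhamt,zzsnx] add [uxszm,ylsy] -> 12 lines: ehwbi pmh gbo guc zgi wof otwk uxszm ylsy mslz jwts ykk
Hunk 4: at line 6 remove [otwk,uxszm] add [imyim,xsfc,zsg] -> 13 lines: ehwbi pmh gbo guc zgi wof imyim xsfc zsg ylsy mslz jwts ykk
Hunk 5: at line 2 remove [guc] add [otom,tqasi] -> 14 lines: ehwbi pmh gbo otom tqasi zgi wof imyim xsfc zsg ylsy mslz jwts ykk
Final line 7: wof

Answer: wof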